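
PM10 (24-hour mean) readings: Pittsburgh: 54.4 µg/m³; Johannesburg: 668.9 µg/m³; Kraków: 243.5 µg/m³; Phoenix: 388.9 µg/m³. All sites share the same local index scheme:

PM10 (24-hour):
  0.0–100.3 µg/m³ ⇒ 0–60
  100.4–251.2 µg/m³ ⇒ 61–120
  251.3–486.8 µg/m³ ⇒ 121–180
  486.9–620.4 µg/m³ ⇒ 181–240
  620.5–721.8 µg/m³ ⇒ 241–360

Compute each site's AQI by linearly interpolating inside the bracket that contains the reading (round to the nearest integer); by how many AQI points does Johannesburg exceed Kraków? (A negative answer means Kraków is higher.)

Pittsburgh: 54.4 ∈ [0.0, 100.3] ↔ index [0, 60].
0 + (54.4−0.0)·(60−0)/(100.3−0.0) = 0 + 54.4·60/100.3 ≈ 32.54, so AQI = 33.
Johannesburg: row 620.5–721.8 (AQI 241–360). (360−241)·(668.9−620.5)/(721.8−620.5) + 241 = 119·48.4/101.3 + 241 ≈ 297.86 → 298.
Kraków: 243.5 ∈ [100.4, 251.2] ↔ index [61, 120].
61 + (243.5−100.4)·(120−61)/(251.2−100.4) = 61 + 143.1·59/150.8 ≈ 116.99, so AQI = 117.
Phoenix: 388.9 lies in 251.3–486.8, so I_lo=121, I_hi=180, C_lo=251.3, C_hi=486.8.
(180−121)/(486.8−251.3) × (388.9−251.3) + 121 = 59/235.5 × 137.6 + 121 ≈ 155.47 → 155.
AQIs: Pittsburgh=33, Johannesburg=298, Kraków=117, Phoenix=155. Johannesburg (298) − Kraków (117) = 181.

181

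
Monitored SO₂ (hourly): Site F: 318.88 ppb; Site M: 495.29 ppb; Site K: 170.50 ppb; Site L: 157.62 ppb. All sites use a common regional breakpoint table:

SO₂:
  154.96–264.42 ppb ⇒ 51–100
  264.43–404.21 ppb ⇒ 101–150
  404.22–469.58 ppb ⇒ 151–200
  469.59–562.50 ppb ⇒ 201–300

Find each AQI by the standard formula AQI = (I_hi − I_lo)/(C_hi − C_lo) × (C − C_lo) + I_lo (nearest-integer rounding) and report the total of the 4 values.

Site F: row 264.43–404.21 (AQI 101–150). (150−101)·(318.88−264.43)/(404.21−264.43) + 101 = 49·54.45/139.78 + 101 ≈ 120.09 → 120.
Site M 495.29: bracket 469.59–562.50 → index 201–300; slope 99/92.91, offset 25.70.
AQI = 201 + 99/92.91·25.70 ≈ 228.38 ⇒ 228.
Site K: 170.50 ∈ [154.96, 264.42] ↔ index [51, 100].
51 + (170.50−154.96)·(100−51)/(264.42−154.96) = 51 + 15.54·49/109.46 ≈ 57.96, so AQI = 58.
Site L: 157.62 ∈ [154.96, 264.42] ↔ index [51, 100].
51 + (157.62−154.96)·(100−51)/(264.42−154.96) = 51 + 2.66·49/109.46 ≈ 52.19, so AQI = 52.
AQIs: Site F=120, Site M=228, Site K=58, Site L=52. Sum = 120 + 228 + 58 + 52 = 458.

458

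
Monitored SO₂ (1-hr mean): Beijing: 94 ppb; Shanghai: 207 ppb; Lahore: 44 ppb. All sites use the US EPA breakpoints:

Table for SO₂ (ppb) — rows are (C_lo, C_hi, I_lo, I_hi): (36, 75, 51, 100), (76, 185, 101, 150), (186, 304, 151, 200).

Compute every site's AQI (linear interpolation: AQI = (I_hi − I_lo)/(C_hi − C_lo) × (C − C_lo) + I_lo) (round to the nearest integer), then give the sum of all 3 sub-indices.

Beijing: 94 ∈ [76, 185] ↔ index [101, 150].
101 + (94−76)·(150−101)/(185−76) = 101 + 18·49/109 ≈ 109.09, so AQI = 109.
Shanghai: 207 lies in 186–304, so I_lo=151, I_hi=200, C_lo=186, C_hi=304.
(200−151)/(304−186) × (207−186) + 151 = 49/118 × 21 + 151 ≈ 159.72 → 160.
Lahore: 44 ∈ [36, 75] ↔ index [51, 100].
51 + (44−36)·(100−51)/(75−36) = 51 + 8·49/39 ≈ 61.05, so AQI = 61.
AQIs: Beijing=109, Shanghai=160, Lahore=61. Sum = 109 + 160 + 61 = 330.

330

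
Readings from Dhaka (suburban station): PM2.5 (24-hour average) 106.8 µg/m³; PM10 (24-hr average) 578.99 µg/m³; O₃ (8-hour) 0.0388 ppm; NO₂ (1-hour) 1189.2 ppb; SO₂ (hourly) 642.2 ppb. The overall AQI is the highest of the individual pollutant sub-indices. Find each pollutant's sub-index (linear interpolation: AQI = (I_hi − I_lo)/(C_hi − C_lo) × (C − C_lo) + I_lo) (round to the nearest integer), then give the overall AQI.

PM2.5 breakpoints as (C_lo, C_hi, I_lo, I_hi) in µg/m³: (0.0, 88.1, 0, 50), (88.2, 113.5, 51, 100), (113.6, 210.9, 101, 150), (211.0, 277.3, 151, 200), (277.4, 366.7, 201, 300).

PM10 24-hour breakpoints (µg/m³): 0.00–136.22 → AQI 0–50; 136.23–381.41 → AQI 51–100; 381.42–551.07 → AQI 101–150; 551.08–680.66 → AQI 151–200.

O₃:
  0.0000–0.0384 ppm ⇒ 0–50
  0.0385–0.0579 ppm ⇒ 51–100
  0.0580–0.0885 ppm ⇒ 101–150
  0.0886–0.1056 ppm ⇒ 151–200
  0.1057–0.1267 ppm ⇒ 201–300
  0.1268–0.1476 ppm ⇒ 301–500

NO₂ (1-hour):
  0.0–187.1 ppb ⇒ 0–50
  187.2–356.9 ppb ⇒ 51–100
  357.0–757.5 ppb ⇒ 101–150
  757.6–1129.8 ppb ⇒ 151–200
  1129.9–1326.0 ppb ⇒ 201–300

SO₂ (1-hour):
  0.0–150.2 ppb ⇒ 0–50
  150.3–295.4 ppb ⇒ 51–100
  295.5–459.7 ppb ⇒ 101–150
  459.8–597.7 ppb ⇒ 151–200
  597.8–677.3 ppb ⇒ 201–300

PM2.5: row 88.2–113.5 (AQI 51–100). (100−51)·(106.8−88.2)/(113.5−88.2) + 51 = 49·18.6/25.3 + 51 ≈ 87.02 → 87.
PM10 578.99: bracket 551.08–680.66 → index 151–200; slope 49/129.58, offset 27.91.
AQI = 151 + 49/129.58·27.91 ≈ 161.55 ⇒ 162.
O₃: row 0.0385–0.0579 (AQI 51–100). (100−51)·(0.0388−0.0385)/(0.0579−0.0385) + 51 = 49·0.0003/0.0194 + 51 ≈ 51.76 → 52.
NO₂: row 1129.9–1326.0 (AQI 201–300). (300−201)·(1189.2−1129.9)/(1326.0−1129.9) + 201 = 99·59.3/196.1 + 201 ≈ 230.94 → 231.
SO₂ 642.2: bracket 597.8–677.3 → index 201–300; slope 99/79.5, offset 44.4.
AQI = 201 + 99/79.5·44.4 ≈ 256.29 ⇒ 256.
Sub-indices: PM2.5→87, PM10→162, O₃→52, NO₂→231, SO₂→256. Overall AQI = max = 256; dominant pollutant is SO₂.

256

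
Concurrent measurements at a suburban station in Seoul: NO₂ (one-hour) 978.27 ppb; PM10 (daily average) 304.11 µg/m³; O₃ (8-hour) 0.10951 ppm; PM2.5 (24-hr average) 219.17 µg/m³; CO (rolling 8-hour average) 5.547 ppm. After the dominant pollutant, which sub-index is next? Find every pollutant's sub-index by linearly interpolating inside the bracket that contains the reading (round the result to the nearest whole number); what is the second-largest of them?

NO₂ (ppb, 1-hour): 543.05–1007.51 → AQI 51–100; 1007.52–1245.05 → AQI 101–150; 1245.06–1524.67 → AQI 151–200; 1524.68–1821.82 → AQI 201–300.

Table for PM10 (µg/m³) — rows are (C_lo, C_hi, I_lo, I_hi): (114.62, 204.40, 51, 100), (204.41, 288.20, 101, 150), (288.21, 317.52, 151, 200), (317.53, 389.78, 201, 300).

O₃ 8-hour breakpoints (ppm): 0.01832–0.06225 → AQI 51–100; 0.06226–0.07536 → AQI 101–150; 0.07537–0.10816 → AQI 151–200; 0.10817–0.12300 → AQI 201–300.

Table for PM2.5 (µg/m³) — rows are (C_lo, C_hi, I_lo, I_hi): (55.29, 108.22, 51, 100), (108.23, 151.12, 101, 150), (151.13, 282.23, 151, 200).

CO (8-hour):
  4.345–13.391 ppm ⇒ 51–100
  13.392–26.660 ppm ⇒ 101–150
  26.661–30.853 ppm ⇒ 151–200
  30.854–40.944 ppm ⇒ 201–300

178

NO₂: 978.27 lies in 543.05–1007.51, so I_lo=51, I_hi=100, C_lo=543.05, C_hi=1007.51.
(100−51)/(1007.51−543.05) × (978.27−543.05) + 51 = 49/464.46 × 435.22 + 51 ≈ 96.92 → 97.
PM10: 304.11 ∈ [288.21, 317.52] ↔ index [151, 200].
151 + (304.11−288.21)·(200−151)/(317.52−288.21) = 151 + 15.90·49/29.31 ≈ 177.58, so AQI = 178.
O₃ 0.10951: bracket 0.10817–0.12300 → index 201–300; slope 99/0.01483, offset 0.00134.
AQI = 201 + 99/0.01483·0.00134 ≈ 209.95 ⇒ 210.
PM2.5: row 151.13–282.23 (AQI 151–200). (200−151)·(219.17−151.13)/(282.23−151.13) + 151 = 49·68.04/131.10 + 151 ≈ 176.43 → 176.
CO: row 4.345–13.391 (AQI 51–100). (100−51)·(5.547−4.345)/(13.391−4.345) + 51 = 49·1.202/9.046 + 51 ≈ 57.51 → 58.
Sub-indices: NO₂→97, PM10→178, O₃→210, PM2.5→176, CO→58. Ranked high→low: 210, 178, 176, 97, 58. Second-highest sub-index = 178.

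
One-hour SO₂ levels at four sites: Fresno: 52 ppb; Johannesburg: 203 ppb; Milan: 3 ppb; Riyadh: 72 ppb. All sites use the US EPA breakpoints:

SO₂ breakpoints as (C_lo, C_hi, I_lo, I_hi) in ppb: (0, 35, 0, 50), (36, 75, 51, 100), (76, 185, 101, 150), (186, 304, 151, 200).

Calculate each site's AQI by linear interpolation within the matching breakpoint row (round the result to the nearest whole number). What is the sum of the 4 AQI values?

Fresno: 52 lies in 36–75, so I_lo=51, I_hi=100, C_lo=36, C_hi=75.
(100−51)/(75−36) × (52−36) + 51 = 49/39 × 16 + 51 ≈ 71.10 → 71.
Johannesburg 203: bracket 186–304 → index 151–200; slope 49/118, offset 17.
AQI = 151 + 49/118·17 ≈ 158.06 ⇒ 158.
Milan: 3 ∈ [0, 35] ↔ index [0, 50].
0 + (3−0)·(50−0)/(35−0) = 0 + 3·50/35 ≈ 4.29, so AQI = 4.
Riyadh 72: bracket 36–75 → index 51–100; slope 49/39, offset 36.
AQI = 51 + 49/39·36 ≈ 96.23 ⇒ 96.
AQIs: Fresno=71, Johannesburg=158, Milan=4, Riyadh=96. Sum = 71 + 158 + 4 + 96 = 329.

329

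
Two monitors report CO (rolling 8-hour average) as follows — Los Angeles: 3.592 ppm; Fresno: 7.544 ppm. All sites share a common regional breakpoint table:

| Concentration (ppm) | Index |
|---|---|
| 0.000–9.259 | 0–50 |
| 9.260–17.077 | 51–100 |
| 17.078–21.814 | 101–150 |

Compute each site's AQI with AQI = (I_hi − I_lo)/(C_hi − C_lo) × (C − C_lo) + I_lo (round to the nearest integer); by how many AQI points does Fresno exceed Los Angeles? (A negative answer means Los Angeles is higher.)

22

Los Angeles: 3.592 ∈ [0.000, 9.259] ↔ index [0, 50].
0 + (3.592−0.000)·(50−0)/(9.259−0.000) = 0 + 3.592·50/9.259 ≈ 19.40, so AQI = 19.
Fresno 7.544: bracket 0.000–9.259 → index 0–50; slope 50/9.259, offset 7.544.
AQI = 0 + 50/9.259·7.544 ≈ 40.74 ⇒ 41.
AQIs: Los Angeles=19, Fresno=41. Fresno (41) − Los Angeles (19) = 22.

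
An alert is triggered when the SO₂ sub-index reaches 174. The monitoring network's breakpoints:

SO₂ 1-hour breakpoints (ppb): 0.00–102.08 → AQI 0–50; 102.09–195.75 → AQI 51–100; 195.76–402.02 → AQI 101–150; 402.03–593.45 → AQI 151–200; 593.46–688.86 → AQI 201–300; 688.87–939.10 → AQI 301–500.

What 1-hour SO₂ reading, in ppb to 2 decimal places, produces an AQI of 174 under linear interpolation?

AQI 174 lies in the 151–200 band, which corresponds to 402.03–593.45 ppb.
C = 402.03 + (174−151)×(593.45−402.03)/(200−151) = 402.03 + 23×191.42/49 ≈ 491.8802 ppb → 491.88 ppb to 2 dp.

491.88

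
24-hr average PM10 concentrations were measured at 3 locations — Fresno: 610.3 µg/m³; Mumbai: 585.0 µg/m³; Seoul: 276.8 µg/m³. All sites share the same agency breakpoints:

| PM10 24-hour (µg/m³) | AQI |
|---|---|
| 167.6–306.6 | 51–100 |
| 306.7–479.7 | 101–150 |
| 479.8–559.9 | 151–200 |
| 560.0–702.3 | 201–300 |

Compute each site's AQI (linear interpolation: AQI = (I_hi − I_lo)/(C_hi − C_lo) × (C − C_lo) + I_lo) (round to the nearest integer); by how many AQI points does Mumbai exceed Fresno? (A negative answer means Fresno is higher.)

-18

Fresno: 610.3 lies in 560.0–702.3, so I_lo=201, I_hi=300, C_lo=560.0, C_hi=702.3.
(300−201)/(702.3−560.0) × (610.3−560.0) + 201 = 99/142.3 × 50.3 + 201 ≈ 235.99 → 236.
Mumbai: row 560.0–702.3 (AQI 201–300). (300−201)·(585.0−560.0)/(702.3−560.0) + 201 = 99·25.0/142.3 + 201 ≈ 218.39 → 218.
Seoul: 276.8 lies in 167.6–306.6, so I_lo=51, I_hi=100, C_lo=167.6, C_hi=306.6.
(100−51)/(306.6−167.6) × (276.8−167.6) + 51 = 49/139.0 × 109.2 + 51 ≈ 89.49 → 89.
AQIs: Fresno=236, Mumbai=218, Seoul=89. Mumbai (218) − Fresno (236) = -18.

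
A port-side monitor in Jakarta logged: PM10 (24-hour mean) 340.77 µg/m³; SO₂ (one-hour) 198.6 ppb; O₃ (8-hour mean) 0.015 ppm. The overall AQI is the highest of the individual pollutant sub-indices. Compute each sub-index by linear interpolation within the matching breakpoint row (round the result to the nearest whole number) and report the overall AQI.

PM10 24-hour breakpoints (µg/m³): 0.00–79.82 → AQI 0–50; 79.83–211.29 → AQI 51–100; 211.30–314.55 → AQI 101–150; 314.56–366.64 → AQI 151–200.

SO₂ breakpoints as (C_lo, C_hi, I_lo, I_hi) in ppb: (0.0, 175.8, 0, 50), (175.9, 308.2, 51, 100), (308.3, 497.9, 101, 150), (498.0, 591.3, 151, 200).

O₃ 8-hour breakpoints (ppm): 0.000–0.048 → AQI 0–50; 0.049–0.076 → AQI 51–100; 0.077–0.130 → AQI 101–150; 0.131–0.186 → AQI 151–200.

PM10: row 314.56–366.64 (AQI 151–200). (200−151)·(340.77−314.56)/(366.64−314.56) + 151 = 49·26.21/52.08 + 151 ≈ 175.66 → 176.
SO₂ 198.6: bracket 175.9–308.2 → index 51–100; slope 49/132.3, offset 22.7.
AQI = 51 + 49/132.3·22.7 ≈ 59.41 ⇒ 59.
O₃: 0.015 lies in 0.000–0.048, so I_lo=0, I_hi=50, C_lo=0.000, C_hi=0.048.
(50−0)/(0.048−0.000) × (0.015−0.000) + 0 = 50/0.048 × 0.015 + 0 ≈ 15.63 → 16.
Sub-indices: PM10→176, SO₂→59, O₃→16. Overall AQI = max = 176; dominant pollutant is PM10.

176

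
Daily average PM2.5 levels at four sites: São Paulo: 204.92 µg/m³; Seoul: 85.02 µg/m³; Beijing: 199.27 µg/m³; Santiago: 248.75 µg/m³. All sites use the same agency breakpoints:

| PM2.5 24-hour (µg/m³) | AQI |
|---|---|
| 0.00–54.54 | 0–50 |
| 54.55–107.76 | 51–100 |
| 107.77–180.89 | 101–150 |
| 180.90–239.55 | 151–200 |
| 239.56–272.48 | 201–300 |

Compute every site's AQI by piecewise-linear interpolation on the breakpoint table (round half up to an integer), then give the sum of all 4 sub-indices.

São Paulo: 204.92 ∈ [180.90, 239.55] ↔ index [151, 200].
151 + (204.92−180.90)·(200−151)/(239.55−180.90) = 151 + 24.02·49/58.65 ≈ 171.07, so AQI = 171.
Seoul: 85.02 ∈ [54.55, 107.76] ↔ index [51, 100].
51 + (85.02−54.55)·(100−51)/(107.76−54.55) = 51 + 30.47·49/53.21 ≈ 79.06, so AQI = 79.
Beijing: 199.27 lies in 180.90–239.55, so I_lo=151, I_hi=200, C_lo=180.90, C_hi=239.55.
(200−151)/(239.55−180.90) × (199.27−180.90) + 151 = 49/58.65 × 18.37 + 151 ≈ 166.35 → 166.
Santiago 248.75: bracket 239.56–272.48 → index 201–300; slope 99/32.92, offset 9.19.
AQI = 201 + 99/32.92·9.19 ≈ 228.64 ⇒ 229.
AQIs: São Paulo=171, Seoul=79, Beijing=166, Santiago=229. Sum = 171 + 79 + 166 + 229 = 645.

645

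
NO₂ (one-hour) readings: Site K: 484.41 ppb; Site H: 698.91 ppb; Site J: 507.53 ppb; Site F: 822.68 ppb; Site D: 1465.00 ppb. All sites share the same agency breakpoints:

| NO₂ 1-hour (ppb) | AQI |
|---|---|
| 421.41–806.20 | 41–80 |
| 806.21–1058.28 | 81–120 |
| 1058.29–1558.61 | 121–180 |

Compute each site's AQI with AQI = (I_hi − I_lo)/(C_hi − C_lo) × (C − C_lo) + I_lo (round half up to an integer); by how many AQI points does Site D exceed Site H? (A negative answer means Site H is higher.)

Site K: 484.41 lies in 421.41–806.20, so I_lo=41, I_hi=80, C_lo=421.41, C_hi=806.20.
(80−41)/(806.20−421.41) × (484.41−421.41) + 41 = 39/384.79 × 63.00 + 41 ≈ 47.39 → 47.
Site H: row 421.41–806.20 (AQI 41–80). (80−41)·(698.91−421.41)/(806.20−421.41) + 41 = 39·277.50/384.79 + 41 ≈ 69.13 → 69.
Site J: 507.53 lies in 421.41–806.20, so I_lo=41, I_hi=80, C_lo=421.41, C_hi=806.20.
(80−41)/(806.20−421.41) × (507.53−421.41) + 41 = 39/384.79 × 86.12 + 41 ≈ 49.73 → 50.
Site F: row 806.21–1058.28 (AQI 81–120). (120−81)·(822.68−806.21)/(1058.28−806.21) + 81 = 39·16.47/252.07 + 81 ≈ 83.55 → 84.
Site D: 1465.00 lies in 1058.29–1558.61, so I_lo=121, I_hi=180, C_lo=1058.29, C_hi=1558.61.
(180−121)/(1558.61−1058.29) × (1465.00−1058.29) + 121 = 59/500.32 × 406.71 + 121 ≈ 168.96 → 169.
AQIs: Site K=47, Site H=69, Site J=50, Site F=84, Site D=169. Site D (169) − Site H (69) = 100.

100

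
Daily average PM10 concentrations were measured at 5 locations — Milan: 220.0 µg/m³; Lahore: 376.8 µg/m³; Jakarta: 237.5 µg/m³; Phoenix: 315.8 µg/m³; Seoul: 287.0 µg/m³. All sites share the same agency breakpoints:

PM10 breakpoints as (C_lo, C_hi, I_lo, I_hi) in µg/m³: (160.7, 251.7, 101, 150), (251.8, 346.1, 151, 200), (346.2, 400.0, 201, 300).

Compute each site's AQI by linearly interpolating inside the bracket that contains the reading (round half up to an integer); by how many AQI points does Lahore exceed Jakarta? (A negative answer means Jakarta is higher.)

115

Milan 220.0: bracket 160.7–251.7 → index 101–150; slope 49/91.0, offset 59.3.
AQI = 101 + 49/91.0·59.3 ≈ 132.93 ⇒ 133.
Lahore 376.8: bracket 346.2–400.0 → index 201–300; slope 99/53.8, offset 30.6.
AQI = 201 + 99/53.8·30.6 ≈ 257.31 ⇒ 257.
Jakarta: 237.5 ∈ [160.7, 251.7] ↔ index [101, 150].
101 + (237.5−160.7)·(150−101)/(251.7−160.7) = 101 + 76.8·49/91.0 ≈ 142.35, so AQI = 142.
Phoenix: row 251.8–346.1 (AQI 151–200). (200−151)·(315.8−251.8)/(346.1−251.8) + 151 = 49·64.0/94.3 + 151 ≈ 184.26 → 184.
Seoul: 287.0 lies in 251.8–346.1, so I_lo=151, I_hi=200, C_lo=251.8, C_hi=346.1.
(200−151)/(346.1−251.8) × (287.0−251.8) + 151 = 49/94.3 × 35.2 + 151 ≈ 169.29 → 169.
AQIs: Milan=133, Lahore=257, Jakarta=142, Phoenix=184, Seoul=169. Lahore (257) − Jakarta (142) = 115.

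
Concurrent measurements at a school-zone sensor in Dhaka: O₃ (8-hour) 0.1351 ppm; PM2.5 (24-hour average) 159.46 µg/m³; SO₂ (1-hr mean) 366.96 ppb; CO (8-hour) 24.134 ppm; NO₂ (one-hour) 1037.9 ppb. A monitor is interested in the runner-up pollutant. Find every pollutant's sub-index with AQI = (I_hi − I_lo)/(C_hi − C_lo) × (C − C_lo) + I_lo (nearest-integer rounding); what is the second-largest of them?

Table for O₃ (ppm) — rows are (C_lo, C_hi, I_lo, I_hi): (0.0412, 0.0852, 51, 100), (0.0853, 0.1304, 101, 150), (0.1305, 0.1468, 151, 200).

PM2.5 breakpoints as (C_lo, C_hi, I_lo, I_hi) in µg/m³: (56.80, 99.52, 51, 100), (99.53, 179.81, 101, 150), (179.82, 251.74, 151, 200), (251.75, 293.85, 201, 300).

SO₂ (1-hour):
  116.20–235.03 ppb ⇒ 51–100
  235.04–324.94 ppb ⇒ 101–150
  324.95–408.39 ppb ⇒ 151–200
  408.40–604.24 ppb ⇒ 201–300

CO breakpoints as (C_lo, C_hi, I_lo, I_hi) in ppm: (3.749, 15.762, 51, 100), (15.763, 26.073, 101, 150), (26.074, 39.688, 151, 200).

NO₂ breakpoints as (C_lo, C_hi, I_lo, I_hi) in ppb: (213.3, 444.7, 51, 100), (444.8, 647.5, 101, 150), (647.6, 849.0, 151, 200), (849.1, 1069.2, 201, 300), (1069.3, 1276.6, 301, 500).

O₃: 0.1351 ∈ [0.1305, 0.1468] ↔ index [151, 200].
151 + (0.1351−0.1305)·(200−151)/(0.1468−0.1305) = 151 + 0.0046·49/0.0163 ≈ 164.83, so AQI = 165.
PM2.5: 159.46 lies in 99.53–179.81, so I_lo=101, I_hi=150, C_lo=99.53, C_hi=179.81.
(150−101)/(179.81−99.53) × (159.46−99.53) + 101 = 49/80.28 × 59.93 + 101 ≈ 137.58 → 138.
SO₂: 366.96 ∈ [324.95, 408.39] ↔ index [151, 200].
151 + (366.96−324.95)·(200−151)/(408.39−324.95) = 151 + 42.01·49/83.44 ≈ 175.67, so AQI = 176.
CO 24.134: bracket 15.763–26.073 → index 101–150; slope 49/10.310, offset 8.371.
AQI = 101 + 49/10.310·8.371 ≈ 140.78 ⇒ 141.
NO₂: row 849.1–1069.2 (AQI 201–300). (300−201)·(1037.9−849.1)/(1069.2−849.1) + 201 = 99·188.8/220.1 + 201 ≈ 285.92 → 286.
Sub-indices: O₃→165, PM2.5→138, SO₂→176, CO→141, NO₂→286. Ranked high→low: 286, 176, 165, 141, 138. Second-highest sub-index = 176.

176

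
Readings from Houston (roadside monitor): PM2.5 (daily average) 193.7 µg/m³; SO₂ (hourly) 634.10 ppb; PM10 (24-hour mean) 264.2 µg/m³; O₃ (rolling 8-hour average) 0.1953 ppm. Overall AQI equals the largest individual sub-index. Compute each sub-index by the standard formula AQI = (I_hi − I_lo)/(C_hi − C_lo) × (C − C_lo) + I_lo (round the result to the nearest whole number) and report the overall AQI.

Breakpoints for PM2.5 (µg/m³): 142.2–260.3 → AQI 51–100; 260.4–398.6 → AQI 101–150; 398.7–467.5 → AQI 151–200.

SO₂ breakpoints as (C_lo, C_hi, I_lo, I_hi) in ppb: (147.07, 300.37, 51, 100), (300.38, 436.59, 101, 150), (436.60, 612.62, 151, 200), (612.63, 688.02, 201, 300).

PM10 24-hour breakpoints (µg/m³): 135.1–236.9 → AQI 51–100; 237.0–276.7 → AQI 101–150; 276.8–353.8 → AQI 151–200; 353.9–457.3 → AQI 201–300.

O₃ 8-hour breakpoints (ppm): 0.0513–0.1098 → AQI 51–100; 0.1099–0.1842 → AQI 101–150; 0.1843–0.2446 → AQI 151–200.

PM2.5: 193.7 ∈ [142.2, 260.3] ↔ index [51, 100].
51 + (193.7−142.2)·(100−51)/(260.3−142.2) = 51 + 51.5·49/118.1 ≈ 72.37, so AQI = 72.
SO₂: 634.10 lies in 612.63–688.02, so I_lo=201, I_hi=300, C_lo=612.63, C_hi=688.02.
(300−201)/(688.02−612.63) × (634.10−612.63) + 201 = 99/75.39 × 21.47 + 201 ≈ 229.19 → 229.
PM10: 264.2 ∈ [237.0, 276.7] ↔ index [101, 150].
101 + (264.2−237.0)·(150−101)/(276.7−237.0) = 101 + 27.2·49/39.7 ≈ 134.57, so AQI = 135.
O₃: row 0.1843–0.2446 (AQI 151–200). (200−151)·(0.1953−0.1843)/(0.2446−0.1843) + 151 = 49·0.0110/0.0603 + 151 ≈ 159.94 → 160.
Sub-indices: PM2.5→72, SO₂→229, PM10→135, O₃→160. Overall AQI = max = 229; dominant pollutant is SO₂.

229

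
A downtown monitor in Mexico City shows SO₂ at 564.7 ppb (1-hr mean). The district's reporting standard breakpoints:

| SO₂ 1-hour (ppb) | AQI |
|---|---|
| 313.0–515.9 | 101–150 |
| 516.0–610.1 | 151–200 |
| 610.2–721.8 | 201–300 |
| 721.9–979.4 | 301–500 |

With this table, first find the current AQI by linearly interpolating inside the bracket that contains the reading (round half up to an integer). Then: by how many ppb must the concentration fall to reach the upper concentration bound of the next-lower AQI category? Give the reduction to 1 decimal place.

48.8

SO₂: 564.7 lies in 516.0–610.1, so I_lo=151, I_hi=200, C_lo=516.0, C_hi=610.1.
(200−151)/(610.1−516.0) × (564.7−516.0) + 151 = 49/94.1 × 48.7 + 151 ≈ 176.36 → 176.
Current AQI 176 is in the Unhealthy range (151–200). The next-lower category tops out at AQI 150, whose upper concentration bound is 515.9 ppb.
Reduction needed = 564.7 − 515.9 = 48.8 ppb.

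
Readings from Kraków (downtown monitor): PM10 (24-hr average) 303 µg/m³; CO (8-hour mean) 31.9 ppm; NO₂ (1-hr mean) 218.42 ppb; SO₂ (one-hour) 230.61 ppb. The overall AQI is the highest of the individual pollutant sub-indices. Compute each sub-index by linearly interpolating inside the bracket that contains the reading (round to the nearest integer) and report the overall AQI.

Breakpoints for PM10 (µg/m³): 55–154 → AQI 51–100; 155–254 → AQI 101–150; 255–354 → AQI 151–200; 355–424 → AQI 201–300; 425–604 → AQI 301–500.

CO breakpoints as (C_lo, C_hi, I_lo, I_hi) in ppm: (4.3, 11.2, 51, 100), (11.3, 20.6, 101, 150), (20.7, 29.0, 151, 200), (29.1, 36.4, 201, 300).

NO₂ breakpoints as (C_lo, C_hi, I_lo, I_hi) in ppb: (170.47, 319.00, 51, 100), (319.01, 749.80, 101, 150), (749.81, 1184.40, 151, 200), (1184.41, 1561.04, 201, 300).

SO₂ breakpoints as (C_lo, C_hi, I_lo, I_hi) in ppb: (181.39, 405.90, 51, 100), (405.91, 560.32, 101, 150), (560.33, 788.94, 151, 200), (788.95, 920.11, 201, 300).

239

PM10: 303 ∈ [255, 354] ↔ index [151, 200].
151 + (303−255)·(200−151)/(354−255) = 151 + 48·49/99 ≈ 174.76, so AQI = 175.
CO: 31.9 ∈ [29.1, 36.4] ↔ index [201, 300].
201 + (31.9−29.1)·(300−201)/(36.4−29.1) = 201 + 2.8·99/7.3 ≈ 238.97, so AQI = 239.
NO₂: 218.42 lies in 170.47–319.00, so I_lo=51, I_hi=100, C_lo=170.47, C_hi=319.00.
(100−51)/(319.00−170.47) × (218.42−170.47) + 51 = 49/148.53 × 47.95 + 51 ≈ 66.82 → 67.
SO₂ 230.61: bracket 181.39–405.90 → index 51–100; slope 49/224.51, offset 49.22.
AQI = 51 + 49/224.51·49.22 ≈ 61.74 ⇒ 62.
Sub-indices: PM10→175, CO→239, NO₂→67, SO₂→62. Overall AQI = max = 239; dominant pollutant is CO.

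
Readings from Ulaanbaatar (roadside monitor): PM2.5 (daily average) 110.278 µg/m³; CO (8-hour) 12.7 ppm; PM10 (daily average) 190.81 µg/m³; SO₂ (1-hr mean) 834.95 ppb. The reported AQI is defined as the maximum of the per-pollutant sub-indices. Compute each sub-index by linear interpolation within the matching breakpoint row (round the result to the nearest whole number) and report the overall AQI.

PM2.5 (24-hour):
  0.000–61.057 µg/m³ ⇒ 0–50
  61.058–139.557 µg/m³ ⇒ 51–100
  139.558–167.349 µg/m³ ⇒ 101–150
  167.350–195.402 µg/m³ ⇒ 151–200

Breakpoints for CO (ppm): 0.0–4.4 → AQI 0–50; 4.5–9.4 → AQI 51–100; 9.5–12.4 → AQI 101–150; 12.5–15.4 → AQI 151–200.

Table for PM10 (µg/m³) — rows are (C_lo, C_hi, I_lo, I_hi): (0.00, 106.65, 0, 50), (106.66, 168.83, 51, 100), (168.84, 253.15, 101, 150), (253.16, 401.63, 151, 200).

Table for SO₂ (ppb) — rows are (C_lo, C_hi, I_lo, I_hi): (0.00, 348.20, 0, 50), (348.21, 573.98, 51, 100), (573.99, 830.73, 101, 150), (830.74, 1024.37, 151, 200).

PM2.5: 110.278 ∈ [61.058, 139.557] ↔ index [51, 100].
51 + (110.278−61.058)·(100−51)/(139.557−61.058) = 51 + 49.220·49/78.499 ≈ 81.72, so AQI = 82.
CO: 12.7 lies in 12.5–15.4, so I_lo=151, I_hi=200, C_lo=12.5, C_hi=15.4.
(200−151)/(15.4−12.5) × (12.7−12.5) + 151 = 49/2.9 × 0.2 + 151 ≈ 154.38 → 154.
PM10: 190.81 lies in 168.84–253.15, so I_lo=101, I_hi=150, C_lo=168.84, C_hi=253.15.
(150−101)/(253.15−168.84) × (190.81−168.84) + 101 = 49/84.31 × 21.97 + 101 ≈ 113.77 → 114.
SO₂ 834.95: bracket 830.74–1024.37 → index 151–200; slope 49/193.63, offset 4.21.
AQI = 151 + 49/193.63·4.21 ≈ 152.07 ⇒ 152.
Sub-indices: PM2.5→82, CO→154, PM10→114, SO₂→152. Overall AQI = max = 154; dominant pollutant is CO.

154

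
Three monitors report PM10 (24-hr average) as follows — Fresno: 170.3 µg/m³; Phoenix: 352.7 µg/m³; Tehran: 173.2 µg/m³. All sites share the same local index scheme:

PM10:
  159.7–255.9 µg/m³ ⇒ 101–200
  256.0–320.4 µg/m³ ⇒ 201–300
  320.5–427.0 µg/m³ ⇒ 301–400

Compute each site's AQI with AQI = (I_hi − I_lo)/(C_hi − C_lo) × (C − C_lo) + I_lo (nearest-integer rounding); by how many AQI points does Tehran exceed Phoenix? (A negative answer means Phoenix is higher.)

Fresno 170.3: bracket 159.7–255.9 → index 101–200; slope 99/96.2, offset 10.6.
AQI = 101 + 99/96.2·10.6 ≈ 111.91 ⇒ 112.
Phoenix: 352.7 ∈ [320.5, 427.0] ↔ index [301, 400].
301 + (352.7−320.5)·(400−301)/(427.0−320.5) = 301 + 32.2·99/106.5 ≈ 330.93, so AQI = 331.
Tehran: 173.2 ∈ [159.7, 255.9] ↔ index [101, 200].
101 + (173.2−159.7)·(200−101)/(255.9−159.7) = 101 + 13.5·99/96.2 ≈ 114.89, so AQI = 115.
AQIs: Fresno=112, Phoenix=331, Tehran=115. Tehran (115) − Phoenix (331) = -216.

-216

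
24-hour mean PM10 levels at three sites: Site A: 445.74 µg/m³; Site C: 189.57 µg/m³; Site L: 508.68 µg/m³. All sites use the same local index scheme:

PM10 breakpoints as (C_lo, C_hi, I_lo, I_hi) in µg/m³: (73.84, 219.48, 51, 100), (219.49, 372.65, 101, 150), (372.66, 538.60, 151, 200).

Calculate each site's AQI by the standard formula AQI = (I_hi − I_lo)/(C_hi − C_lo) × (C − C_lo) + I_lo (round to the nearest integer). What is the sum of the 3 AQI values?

454

Site A: 445.74 ∈ [372.66, 538.60] ↔ index [151, 200].
151 + (445.74−372.66)·(200−151)/(538.60−372.66) = 151 + 73.08·49/165.94 ≈ 172.58, so AQI = 173.
Site C: 189.57 ∈ [73.84, 219.48] ↔ index [51, 100].
51 + (189.57−73.84)·(100−51)/(219.48−73.84) = 51 + 115.73·49/145.64 ≈ 89.94, so AQI = 90.
Site L 508.68: bracket 372.66–538.60 → index 151–200; slope 49/165.94, offset 136.02.
AQI = 151 + 49/165.94·136.02 ≈ 191.16 ⇒ 191.
AQIs: Site A=173, Site C=90, Site L=191. Sum = 173 + 90 + 191 = 454.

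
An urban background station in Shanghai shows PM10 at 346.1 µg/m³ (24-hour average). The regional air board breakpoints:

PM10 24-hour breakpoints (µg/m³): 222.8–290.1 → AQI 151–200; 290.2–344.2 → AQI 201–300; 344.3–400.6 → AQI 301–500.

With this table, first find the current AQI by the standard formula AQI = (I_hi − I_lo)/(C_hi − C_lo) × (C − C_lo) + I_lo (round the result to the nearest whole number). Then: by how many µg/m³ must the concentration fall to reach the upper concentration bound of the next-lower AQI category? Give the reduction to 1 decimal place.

1.9

PM10: 346.1 lies in 344.3–400.6, so I_lo=301, I_hi=500, C_lo=344.3, C_hi=400.6.
(500−301)/(400.6−344.3) × (346.1−344.3) + 301 = 199/56.3 × 1.8 + 301 ≈ 307.36 → 307.
Current AQI 307 is in the Hazardous range (301–500). The next-lower category tops out at AQI 300, whose upper concentration bound is 344.2 µg/m³.
Reduction needed = 346.1 − 344.2 = 1.9 µg/m³.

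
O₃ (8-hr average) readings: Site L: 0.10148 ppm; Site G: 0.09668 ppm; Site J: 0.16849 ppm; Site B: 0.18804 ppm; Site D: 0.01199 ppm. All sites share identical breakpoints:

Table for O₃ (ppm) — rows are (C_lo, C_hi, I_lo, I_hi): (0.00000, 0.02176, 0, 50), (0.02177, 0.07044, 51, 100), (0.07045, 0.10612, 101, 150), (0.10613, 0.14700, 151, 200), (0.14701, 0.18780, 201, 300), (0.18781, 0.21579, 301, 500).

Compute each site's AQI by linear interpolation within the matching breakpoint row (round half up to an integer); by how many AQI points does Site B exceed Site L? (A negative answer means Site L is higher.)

159

Site L: row 0.07045–0.10612 (AQI 101–150). (150−101)·(0.10148−0.07045)/(0.10612−0.07045) + 101 = 49·0.03103/0.03567 + 101 ≈ 143.63 → 144.
Site G: 0.09668 ∈ [0.07045, 0.10612] ↔ index [101, 150].
101 + (0.09668−0.07045)·(150−101)/(0.10612−0.07045) = 101 + 0.02623·49/0.03567 ≈ 137.03, so AQI = 137.
Site J 0.16849: bracket 0.14701–0.18780 → index 201–300; slope 99/0.04079, offset 0.02148.
AQI = 201 + 99/0.04079·0.02148 ≈ 253.13 ⇒ 253.
Site B 0.18804: bracket 0.18781–0.21579 → index 301–500; slope 199/0.02798, offset 0.00023.
AQI = 301 + 199/0.02798·0.00023 ≈ 302.64 ⇒ 303.
Site D 0.01199: bracket 0.00000–0.02176 → index 0–50; slope 50/0.02176, offset 0.01199.
AQI = 0 + 50/0.02176·0.01199 ≈ 27.55 ⇒ 28.
AQIs: Site L=144, Site G=137, Site J=253, Site B=303, Site D=28. Site B (303) − Site L (144) = 159.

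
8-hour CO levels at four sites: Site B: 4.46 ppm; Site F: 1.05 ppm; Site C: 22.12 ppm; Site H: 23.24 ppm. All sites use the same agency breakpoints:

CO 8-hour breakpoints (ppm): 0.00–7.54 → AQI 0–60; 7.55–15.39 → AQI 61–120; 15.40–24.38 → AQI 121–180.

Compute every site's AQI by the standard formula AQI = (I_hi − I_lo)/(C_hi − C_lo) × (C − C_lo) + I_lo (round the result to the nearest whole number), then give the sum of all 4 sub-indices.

381

Site B: 4.46 lies in 0.00–7.54, so I_lo=0, I_hi=60, C_lo=0.00, C_hi=7.54.
(60−0)/(7.54−0.00) × (4.46−0.00) + 0 = 60/7.54 × 4.46 + 0 ≈ 35.49 → 35.
Site F: 1.05 ∈ [0.00, 7.54] ↔ index [0, 60].
0 + (1.05−0.00)·(60−0)/(7.54−0.00) = 0 + 1.05·60/7.54 ≈ 8.36, so AQI = 8.
Site C: row 15.40–24.38 (AQI 121–180). (180−121)·(22.12−15.40)/(24.38−15.40) + 121 = 59·6.72/8.98 + 121 ≈ 165.15 → 165.
Site H: 23.24 ∈ [15.40, 24.38] ↔ index [121, 180].
121 + (23.24−15.40)·(180−121)/(24.38−15.40) = 121 + 7.84·59/8.98 ≈ 172.51, so AQI = 173.
AQIs: Site B=35, Site F=8, Site C=165, Site H=173. Sum = 35 + 8 + 165 + 173 = 381.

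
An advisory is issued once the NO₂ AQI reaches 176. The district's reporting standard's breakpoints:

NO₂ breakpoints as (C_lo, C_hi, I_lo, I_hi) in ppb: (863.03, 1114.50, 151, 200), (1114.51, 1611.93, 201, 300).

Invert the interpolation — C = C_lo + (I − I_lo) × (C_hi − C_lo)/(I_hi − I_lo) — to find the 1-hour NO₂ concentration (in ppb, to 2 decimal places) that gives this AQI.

AQI 176 lies in the 151–200 band, which corresponds to 863.03–1114.50 ppb.
C = 863.03 + (176−151)×(1114.50−863.03)/(200−151) = 863.03 + 25×251.47/49 ≈ 991.3310 ppb → 991.33 ppb to 2 dp.

991.33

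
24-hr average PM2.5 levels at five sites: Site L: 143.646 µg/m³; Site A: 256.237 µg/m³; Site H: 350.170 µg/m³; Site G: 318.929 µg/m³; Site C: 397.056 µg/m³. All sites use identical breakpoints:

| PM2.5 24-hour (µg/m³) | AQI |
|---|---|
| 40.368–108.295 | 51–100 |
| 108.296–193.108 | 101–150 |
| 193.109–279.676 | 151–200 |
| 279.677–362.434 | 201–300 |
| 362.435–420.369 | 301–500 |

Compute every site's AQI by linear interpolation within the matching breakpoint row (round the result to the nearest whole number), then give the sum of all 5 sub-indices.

1261

Site L: row 108.296–193.108 (AQI 101–150). (150−101)·(143.646−108.296)/(193.108−108.296) + 101 = 49·35.350/84.812 + 101 ≈ 121.42 → 121.
Site A: 256.237 lies in 193.109–279.676, so I_lo=151, I_hi=200, C_lo=193.109, C_hi=279.676.
(200−151)/(279.676−193.109) × (256.237−193.109) + 151 = 49/86.567 × 63.128 + 151 ≈ 186.73 → 187.
Site H 350.170: bracket 279.677–362.434 → index 201–300; slope 99/82.757, offset 70.493.
AQI = 201 + 99/82.757·70.493 ≈ 285.33 ⇒ 285.
Site G 318.929: bracket 279.677–362.434 → index 201–300; slope 99/82.757, offset 39.252.
AQI = 201 + 99/82.757·39.252 ≈ 247.96 ⇒ 248.
Site C: 397.056 ∈ [362.435, 420.369] ↔ index [301, 500].
301 + (397.056−362.435)·(500−301)/(420.369−362.435) = 301 + 34.621·199/57.934 ≈ 419.92, so AQI = 420.
AQIs: Site L=121, Site A=187, Site H=285, Site G=248, Site C=420. Sum = 121 + 187 + 285 + 248 + 420 = 1261.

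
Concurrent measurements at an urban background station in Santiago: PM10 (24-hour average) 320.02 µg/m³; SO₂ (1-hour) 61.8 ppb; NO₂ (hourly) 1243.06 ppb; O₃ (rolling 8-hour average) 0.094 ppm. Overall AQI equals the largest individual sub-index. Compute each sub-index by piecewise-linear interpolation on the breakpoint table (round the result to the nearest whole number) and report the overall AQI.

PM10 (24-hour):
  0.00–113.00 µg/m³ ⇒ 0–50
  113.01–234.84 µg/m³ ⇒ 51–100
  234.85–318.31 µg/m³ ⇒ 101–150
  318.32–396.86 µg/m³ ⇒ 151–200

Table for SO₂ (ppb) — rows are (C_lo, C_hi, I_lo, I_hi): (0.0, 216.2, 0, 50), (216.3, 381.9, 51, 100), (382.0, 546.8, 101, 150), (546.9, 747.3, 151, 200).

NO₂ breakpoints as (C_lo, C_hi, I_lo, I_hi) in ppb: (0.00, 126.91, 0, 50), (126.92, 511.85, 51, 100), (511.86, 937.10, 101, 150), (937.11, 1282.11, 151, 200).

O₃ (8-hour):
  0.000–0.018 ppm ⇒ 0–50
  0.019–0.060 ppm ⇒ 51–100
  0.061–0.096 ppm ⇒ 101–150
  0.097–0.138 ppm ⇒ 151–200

194

PM10: 320.02 lies in 318.32–396.86, so I_lo=151, I_hi=200, C_lo=318.32, C_hi=396.86.
(200−151)/(396.86−318.32) × (320.02−318.32) + 151 = 49/78.54 × 1.70 + 151 ≈ 152.06 → 152.
SO₂ 61.8: bracket 0.0–216.2 → index 0–50; slope 50/216.2, offset 61.8.
AQI = 0 + 50/216.2·61.8 ≈ 14.29 ⇒ 14.
NO₂: row 937.11–1282.11 (AQI 151–200). (200−151)·(1243.06−937.11)/(1282.11−937.11) + 151 = 49·305.95/345.00 + 151 ≈ 194.45 → 194.
O₃: 0.094 lies in 0.061–0.096, so I_lo=101, I_hi=150, C_lo=0.061, C_hi=0.096.
(150−101)/(0.096−0.061) × (0.094−0.061) + 101 = 49/0.035 × 0.033 + 101 ≈ 147.20 → 147.
Sub-indices: PM10→152, SO₂→14, NO₂→194, O₃→147. Overall AQI = max = 194; dominant pollutant is NO₂.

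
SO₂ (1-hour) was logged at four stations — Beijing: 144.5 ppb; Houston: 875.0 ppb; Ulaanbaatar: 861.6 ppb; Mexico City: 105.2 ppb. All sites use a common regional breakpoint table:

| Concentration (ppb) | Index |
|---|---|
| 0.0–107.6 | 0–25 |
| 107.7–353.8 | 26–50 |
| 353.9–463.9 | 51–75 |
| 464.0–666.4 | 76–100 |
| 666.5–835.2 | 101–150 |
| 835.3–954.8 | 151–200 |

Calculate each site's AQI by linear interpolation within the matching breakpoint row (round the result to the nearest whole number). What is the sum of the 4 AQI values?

Beijing: 144.5 ∈ [107.7, 353.8] ↔ index [26, 50].
26 + (144.5−107.7)·(50−26)/(353.8−107.7) = 26 + 36.8·24/246.1 ≈ 29.59, so AQI = 30.
Houston: row 835.3–954.8 (AQI 151–200). (200−151)·(875.0−835.3)/(954.8−835.3) + 151 = 49·39.7/119.5 + 151 ≈ 167.28 → 167.
Ulaanbaatar 861.6: bracket 835.3–954.8 → index 151–200; slope 49/119.5, offset 26.3.
AQI = 151 + 49/119.5·26.3 ≈ 161.78 ⇒ 162.
Mexico City 105.2: bracket 0.0–107.6 → index 0–25; slope 25/107.6, offset 105.2.
AQI = 0 + 25/107.6·105.2 ≈ 24.44 ⇒ 24.
AQIs: Beijing=30, Houston=167, Ulaanbaatar=162, Mexico City=24. Sum = 30 + 167 + 162 + 24 = 383.

383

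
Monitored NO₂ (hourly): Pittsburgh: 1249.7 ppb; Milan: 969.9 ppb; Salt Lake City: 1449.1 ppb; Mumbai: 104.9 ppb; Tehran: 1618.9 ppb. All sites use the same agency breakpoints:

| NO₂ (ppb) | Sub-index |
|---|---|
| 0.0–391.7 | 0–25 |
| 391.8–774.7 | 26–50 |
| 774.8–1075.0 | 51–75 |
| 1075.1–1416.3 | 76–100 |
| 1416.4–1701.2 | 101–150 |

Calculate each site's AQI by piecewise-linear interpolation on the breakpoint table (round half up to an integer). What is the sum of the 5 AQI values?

Pittsburgh: 1249.7 ∈ [1075.1, 1416.3] ↔ index [76, 100].
76 + (1249.7−1075.1)·(100−76)/(1416.3−1075.1) = 76 + 174.6·24/341.2 ≈ 88.28, so AQI = 88.
Milan: row 774.8–1075.0 (AQI 51–75). (75−51)·(969.9−774.8)/(1075.0−774.8) + 51 = 24·195.1/300.2 + 51 ≈ 66.60 → 67.
Salt Lake City 1449.1: bracket 1416.4–1701.2 → index 101–150; slope 49/284.8, offset 32.7.
AQI = 101 + 49/284.8·32.7 ≈ 106.63 ⇒ 107.
Mumbai: row 0.0–391.7 (AQI 0–25). (25−0)·(104.9−0.0)/(391.7−0.0) + 0 = 25·104.9/391.7 + 0 ≈ 6.70 → 7.
Tehran: row 1416.4–1701.2 (AQI 101–150). (150−101)·(1618.9−1416.4)/(1701.2−1416.4) + 101 = 49·202.5/284.8 + 101 ≈ 135.84 → 136.
AQIs: Pittsburgh=88, Milan=67, Salt Lake City=107, Mumbai=7, Tehran=136. Sum = 88 + 67 + 107 + 7 + 136 = 405.

405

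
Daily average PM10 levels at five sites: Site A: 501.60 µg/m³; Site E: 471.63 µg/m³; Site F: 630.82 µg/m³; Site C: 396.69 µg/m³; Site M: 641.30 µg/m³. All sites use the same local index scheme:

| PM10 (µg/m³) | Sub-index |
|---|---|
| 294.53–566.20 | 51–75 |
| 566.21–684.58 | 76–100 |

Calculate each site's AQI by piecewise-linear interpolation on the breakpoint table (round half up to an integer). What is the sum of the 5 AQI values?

376

Site A 501.60: bracket 294.53–566.20 → index 51–75; slope 24/271.67, offset 207.07.
AQI = 51 + 24/271.67·207.07 ≈ 69.29 ⇒ 69.
Site E 471.63: bracket 294.53–566.20 → index 51–75; slope 24/271.67, offset 177.10.
AQI = 51 + 24/271.67·177.10 ≈ 66.65 ⇒ 67.
Site F: 630.82 ∈ [566.21, 684.58] ↔ index [76, 100].
76 + (630.82−566.21)·(100−76)/(684.58−566.21) = 76 + 64.61·24/118.37 ≈ 89.10, so AQI = 89.
Site C: 396.69 ∈ [294.53, 566.20] ↔ index [51, 75].
51 + (396.69−294.53)·(75−51)/(566.20−294.53) = 51 + 102.16·24/271.67 ≈ 60.03, so AQI = 60.
Site M: 641.30 ∈ [566.21, 684.58] ↔ index [76, 100].
76 + (641.30−566.21)·(100−76)/(684.58−566.21) = 76 + 75.09·24/118.37 ≈ 91.22, so AQI = 91.
AQIs: Site A=69, Site E=67, Site F=89, Site C=60, Site M=91. Sum = 69 + 67 + 89 + 60 + 91 = 376.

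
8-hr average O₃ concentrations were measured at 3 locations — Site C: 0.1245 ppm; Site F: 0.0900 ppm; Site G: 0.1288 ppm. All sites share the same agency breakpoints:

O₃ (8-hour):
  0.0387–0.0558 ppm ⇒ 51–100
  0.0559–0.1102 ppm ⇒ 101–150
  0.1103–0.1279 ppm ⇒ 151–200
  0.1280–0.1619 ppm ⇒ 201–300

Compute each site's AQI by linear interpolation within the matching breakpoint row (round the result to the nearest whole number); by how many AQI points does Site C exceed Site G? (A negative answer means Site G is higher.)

-12

Site C: 0.1245 lies in 0.1103–0.1279, so I_lo=151, I_hi=200, C_lo=0.1103, C_hi=0.1279.
(200−151)/(0.1279−0.1103) × (0.1245−0.1103) + 151 = 49/0.0176 × 0.0142 + 151 ≈ 190.53 → 191.
Site F: 0.0900 lies in 0.0559–0.1102, so I_lo=101, I_hi=150, C_lo=0.0559, C_hi=0.1102.
(150−101)/(0.1102−0.0559) × (0.0900−0.0559) + 101 = 49/0.0543 × 0.0341 + 101 ≈ 131.77 → 132.
Site G: row 0.1280–0.1619 (AQI 201–300). (300−201)·(0.1288−0.1280)/(0.1619−0.1280) + 201 = 99·0.0008/0.0339 + 201 ≈ 203.34 → 203.
AQIs: Site C=191, Site F=132, Site G=203. Site C (191) − Site G (203) = -12.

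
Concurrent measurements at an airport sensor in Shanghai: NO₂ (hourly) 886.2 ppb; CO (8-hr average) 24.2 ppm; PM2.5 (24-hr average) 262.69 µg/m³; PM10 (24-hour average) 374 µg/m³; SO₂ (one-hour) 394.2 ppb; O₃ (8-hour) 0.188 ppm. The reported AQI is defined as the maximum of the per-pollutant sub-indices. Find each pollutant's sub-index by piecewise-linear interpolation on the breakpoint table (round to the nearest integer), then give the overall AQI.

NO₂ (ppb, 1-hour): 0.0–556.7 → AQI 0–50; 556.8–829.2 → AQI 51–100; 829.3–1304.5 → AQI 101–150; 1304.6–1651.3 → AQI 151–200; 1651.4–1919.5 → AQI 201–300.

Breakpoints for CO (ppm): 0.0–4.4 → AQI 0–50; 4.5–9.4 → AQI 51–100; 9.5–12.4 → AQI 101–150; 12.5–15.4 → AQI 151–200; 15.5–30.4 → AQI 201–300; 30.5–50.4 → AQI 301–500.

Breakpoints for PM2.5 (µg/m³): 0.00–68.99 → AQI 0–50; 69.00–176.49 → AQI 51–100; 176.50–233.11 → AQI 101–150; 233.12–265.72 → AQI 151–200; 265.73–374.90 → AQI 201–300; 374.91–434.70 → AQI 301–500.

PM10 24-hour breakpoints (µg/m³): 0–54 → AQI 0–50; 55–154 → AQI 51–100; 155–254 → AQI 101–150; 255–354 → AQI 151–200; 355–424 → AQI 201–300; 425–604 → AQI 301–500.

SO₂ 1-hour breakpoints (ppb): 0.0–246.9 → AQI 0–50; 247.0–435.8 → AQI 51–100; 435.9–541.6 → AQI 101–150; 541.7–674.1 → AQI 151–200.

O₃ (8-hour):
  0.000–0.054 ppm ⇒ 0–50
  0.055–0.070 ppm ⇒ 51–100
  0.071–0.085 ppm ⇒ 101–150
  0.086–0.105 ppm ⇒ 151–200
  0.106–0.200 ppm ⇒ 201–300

NO₂: row 829.3–1304.5 (AQI 101–150). (150−101)·(886.2−829.3)/(1304.5−829.3) + 101 = 49·56.9/475.2 + 101 ≈ 106.87 → 107.
CO 24.2: bracket 15.5–30.4 → index 201–300; slope 99/14.9, offset 8.7.
AQI = 201 + 99/14.9·8.7 ≈ 258.81 ⇒ 259.
PM2.5: 262.69 lies in 233.12–265.72, so I_lo=151, I_hi=200, C_lo=233.12, C_hi=265.72.
(200−151)/(265.72−233.12) × (262.69−233.12) + 151 = 49/32.60 × 29.57 + 151 ≈ 195.45 → 195.
PM10: row 355–424 (AQI 201–300). (300−201)·(374−355)/(424−355) + 201 = 99·19/69 + 201 ≈ 228.26 → 228.
SO₂: row 247.0–435.8 (AQI 51–100). (100−51)·(394.2−247.0)/(435.8−247.0) + 51 = 49·147.2/188.8 + 51 ≈ 89.20 → 89.
O₃: 0.188 lies in 0.106–0.200, so I_lo=201, I_hi=300, C_lo=0.106, C_hi=0.200.
(300−201)/(0.200−0.106) × (0.188−0.106) + 201 = 99/0.094 × 0.082 + 201 ≈ 287.36 → 287.
Sub-indices: NO₂→107, CO→259, PM2.5→195, PM10→228, SO₂→89, O₃→287. Overall AQI = max = 287; dominant pollutant is O₃.

287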